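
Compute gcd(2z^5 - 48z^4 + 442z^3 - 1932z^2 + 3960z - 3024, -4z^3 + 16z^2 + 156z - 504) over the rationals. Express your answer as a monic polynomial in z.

Euclidean algorithm in ℚ[z]:
  2z^5 - 48z^4 + 442z^3 - 1932z^2 + 3960z - 3024 = (-(1/2)z^2 + 10z - 90)(-4z^3 + 16z^2 + 156z - 504) + (-2304z^2 + 23040z - 48384)
  -4z^3 + 16z^2 + 156z - 504 = ((1/576)z + 1/96)(-2304z^2 + 23040z - 48384) + (0)
Last nonzero remainder: -2304z^2 + 23040z - 48384. Dividing through by -2304 gives the monic gcd z^2 - 10z + 21.

z^2 - 10z + 21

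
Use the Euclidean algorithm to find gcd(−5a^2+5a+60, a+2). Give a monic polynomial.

Apply the Euclidean algorithm:
  −5a^2+5a+60 = (−5a+15)(a+2) + (30)
  a+2 = ((1/30)a+1/15)(30) + (0)
The last nonzero remainder is the constant 30, so the polynomials are coprime and gcd = 1.

1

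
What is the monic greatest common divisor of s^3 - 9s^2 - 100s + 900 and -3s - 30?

Euclidean algorithm in ℚ[s]:
  s^3 - 9s^2 - 100s + 900 = (-(1/3)s^2 + (19/3)s - 30)(-3s - 30) + (0)
Last nonzero remainder: -3s - 30. Dividing through by -3 gives the monic gcd s + 10.

s + 10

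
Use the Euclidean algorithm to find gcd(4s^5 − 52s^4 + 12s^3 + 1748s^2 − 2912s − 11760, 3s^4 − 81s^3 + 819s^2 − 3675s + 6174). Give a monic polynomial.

Apply the Euclidean algorithm:
  4s^5 − 52s^4 + 12s^3 + 1748s^2 − 2912s − 11760 = ((4/3)s + 56/3)(3s^4 − 81s^3 + 819s^2 − 3675s + 6174) + (432s^3 − 8640s^2 + 57456s − 127008)
  3s^4 − 81s^3 + 819s^2 − 3675s + 6174 = ((1/144)s − 7/144)(432s^3 − 8640s^2 + 57456s − 127008) + (0)
Last nonzero remainder: 432s^3 − 8640s^2 + 57456s − 127008. Dividing through by 432 gives the monic gcd s^3 − 20s^2 + 133s − 294.

s^3 − 20s^2 + 133s − 294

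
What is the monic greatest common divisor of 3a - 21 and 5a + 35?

1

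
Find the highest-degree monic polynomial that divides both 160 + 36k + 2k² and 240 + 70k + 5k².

8 + k

Apply the Euclidean algorithm:
  2k² + 36k + 160 = (2/5)(5k² + 70k + 240) + (8k + 64)
  5k² + 70k + 240 = ((5/8)k + 15/4)(8k + 64) + (0)
Last nonzero remainder: 8k + 64. Dividing through by 8 gives the monic gcd k + 8.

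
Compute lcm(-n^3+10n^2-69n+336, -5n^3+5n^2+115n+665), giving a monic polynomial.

Repeated division with remainder:
  -n^3+10n^2-69n+336 = (1/5)(-5n^3+5n^2+115n+665) + (9n^2-92n+203)
  -5n^3+5n^2+115n+665 = (-(5/9)n-415/81)(9n^2-92n+203) + (-(19730/81)n+138110/81)
  9n^2-92n+203 = (-(729/19730)n+2349/19730)(-(19730/81)n+138110/81) + (0)
Last nonzero remainder: -(19730/81)n+138110/81. Dividing through by -19730/81 gives the monic gcd n-7.
Then lcm(f, g) = f·g / gcd(f, g); expanding and making the result monic gives the answer.

n^5-4n^4+28n^3-112n^2-705n-6384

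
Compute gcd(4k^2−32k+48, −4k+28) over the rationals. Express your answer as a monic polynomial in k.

Apply the Euclidean algorithm:
  4k^2−32k+48 = (−k+1)(−4k+28) + (20)
  −4k+28 = (−(1/5)k+7/5)(20) + (0)
The last nonzero remainder is the constant 20, so the polynomials are coprime and gcd = 1.

1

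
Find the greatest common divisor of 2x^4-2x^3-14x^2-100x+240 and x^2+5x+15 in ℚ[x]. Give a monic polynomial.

Repeated division with remainder:
  2x^4-2x^3-14x^2-100x+240 = (2x^2-12x+16)(x^2+5x+15) + (0)
The last nonzero remainder x^2+5x+15 is already monic.

x^2+5x+15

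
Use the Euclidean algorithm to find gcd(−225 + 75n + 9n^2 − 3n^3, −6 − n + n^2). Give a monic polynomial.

−3 + n

Apply the Euclidean algorithm:
  −3n^3 + 9n^2 + 75n − 225 = (−3n + 6)(n^2 − n − 6) + (63n − 189)
  n^2 − n − 6 = ((1/63)n + 2/63)(63n − 189) + (0)
Last nonzero remainder: 63n − 189. Dividing through by 63 gives the monic gcd n − 3.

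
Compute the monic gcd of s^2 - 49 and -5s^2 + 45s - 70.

s - 7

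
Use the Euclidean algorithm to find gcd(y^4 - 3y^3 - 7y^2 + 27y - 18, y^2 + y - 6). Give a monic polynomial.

y^2 + y - 6

Apply the Euclidean algorithm:
  y^4 - 3y^3 - 7y^2 + 27y - 18 = (y^2 - 4y + 3)(y^2 + y - 6) + (0)
The last nonzero remainder y^2 + y - 6 is already monic.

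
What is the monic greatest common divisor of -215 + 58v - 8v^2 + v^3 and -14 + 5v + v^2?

Euclidean algorithm in ℚ[v]:
  v^3 - 8v^2 + 58v - 215 = (v - 13)(v^2 + 5v - 14) + (137v - 397)
  v^2 + 5v - 14 = ((1/137)v + 1082/18769)(137v - 397) + (166788/18769)
  137v - 397 = ((2571353/166788)v - 7451293/166788)(166788/18769) + (0)
The last nonzero remainder is the constant 166788/18769, so the polynomials are coprime and gcd = 1.

1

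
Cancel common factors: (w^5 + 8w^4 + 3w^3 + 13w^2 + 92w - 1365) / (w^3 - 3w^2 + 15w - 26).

(w^3 + 9w^2 - w - 105)/(w - 2)

Apply the Euclidean algorithm:
  w^5 + 8w^4 + 3w^3 + 13w^2 + 92w - 1365 = (w^2 + 11w + 21)(w^3 - 3w^2 + 15w - 26) + (-63w^2 + 63w - 819)
  w^3 - 3w^2 + 15w - 26 = (-(1/63)w + 2/63)(-63w^2 + 63w - 819) + (0)
Last nonzero remainder: -63w^2 + 63w - 819. Dividing through by -63 gives the monic gcd w^2 - w + 13.
Cancel w^2 - w + 13 from numerator and denominator to get the reduced form.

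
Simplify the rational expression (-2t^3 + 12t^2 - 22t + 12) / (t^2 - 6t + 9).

(-2t^2 + 6t - 4)/(t - 3)

Repeated division with remainder:
  -2t^3 + 12t^2 - 22t + 12 = (-2t)(t^2 - 6t + 9) + (-4t + 12)
  t^2 - 6t + 9 = (-(1/4)t + 3/4)(-4t + 12) + (0)
Last nonzero remainder: -4t + 12. Dividing through by -4 gives the monic gcd t - 3.
Cancel t - 3 from numerator and denominator to get the reduced form.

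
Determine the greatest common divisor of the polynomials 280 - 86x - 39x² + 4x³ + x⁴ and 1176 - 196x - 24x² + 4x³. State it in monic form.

7 + x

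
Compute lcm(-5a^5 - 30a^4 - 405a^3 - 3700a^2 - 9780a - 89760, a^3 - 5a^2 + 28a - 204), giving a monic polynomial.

Repeated division with remainder:
  -5a^5 - 30a^4 - 405a^3 - 3700a^2 - 9780a - 89760 = (-5a^2 - 55a - 540)(a^3 - 5a^2 + 28a - 204) + (-5880a^2 - 5880a - 199920)
  a^3 - 5a^2 + 28a - 204 = (-(1/5880)a + 1/980)(-5880a^2 - 5880a - 199920) + (0)
Last nonzero remainder: -5880a^2 - 5880a - 199920. Dividing through by -5880 gives the monic gcd a^2 + a + 34.
Then lcm(f, g) = f·g / gcd(f, g); expanding and making the result monic gives the answer.

a^6 + 45a^4 + 254a^3 - 2484a^2 + 6216a - 107712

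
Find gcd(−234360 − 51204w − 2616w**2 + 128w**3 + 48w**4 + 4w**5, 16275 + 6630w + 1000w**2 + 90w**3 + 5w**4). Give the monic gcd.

651 + 135w + 13w**2 + w**3

Apply the Euclidean algorithm:
  4w**5 + 48w**4 + 128w**3 − 2616w**2 − 51204w − 234360 = ((4/5)w − 24/5)(5w**4 + 90w**3 + 1000w**2 + 6630w + 16275) + (−240w**3 − 3120w**2 − 32400w − 156240)
  5w**4 + 90w**3 + 1000w**2 + 6630w + 16275 = (−(1/48)w − 5/48)(−240w**3 − 3120w**2 − 32400w − 156240) + (0)
Last nonzero remainder: −240w**3 − 3120w**2 − 32400w − 156240. Dividing through by −240 gives the monic gcd w**3 + 13w**2 + 135w + 651.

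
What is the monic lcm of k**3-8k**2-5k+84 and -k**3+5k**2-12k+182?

k**5-6k**4+5k**3-134k**2+38k+2184

By polynomial division,
  k**3-8k**2-5k+84 = (-1)(-k**3+5k**2-12k+182) + (-3k**2-17k+266)
  -k**3+5k**2-12k+182 = ((1/3)k-32/9)(-3k**2-17k+266) + (-(1450/9)k+10150/9)
  -3k**2-17k+266 = ((27/1450)k+171/725)(-(1450/9)k+10150/9) + (0)
Last nonzero remainder: -(1450/9)k+10150/9. Dividing through by -1450/9 gives the monic gcd k-7.
Then lcm(f, g) = f·g / gcd(f, g); expanding and making the result monic gives the answer.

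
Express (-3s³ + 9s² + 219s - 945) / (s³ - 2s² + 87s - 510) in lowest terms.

Euclidean algorithm in ℚ[s]:
  -3s³ + 9s² + 219s - 945 = (-3)(s³ - 2s² + 87s - 510) + (3s² + 480s - 2475)
  s³ - 2s² + 87s - 510 = ((1/3)s - 54)(3s² + 480s - 2475) + (26832s - 134160)
  3s² + 480s - 2475 = ((1/8944)s + 165/8944)(26832s - 134160) + (0)
Last nonzero remainder: 26832s - 134160. Dividing through by 26832 gives the monic gcd s - 5.
Cancel s - 5 from numerator and denominator to get the reduced form.

(-3s² - 6s + 189)/(s² + 3s + 102)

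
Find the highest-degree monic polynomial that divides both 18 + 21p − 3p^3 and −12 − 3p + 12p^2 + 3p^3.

By polynomial division,
  −3p^3 + 21p + 18 = (−1)(3p^3 + 12p^2 − 3p − 12) + (12p^2 + 18p + 6)
  3p^3 + 12p^2 − 3p − 12 = ((1/4)p + 5/8)(12p^2 + 18p + 6) + (−(63/4)p − 63/4)
  12p^2 + 18p + 6 = (−(16/21)p − 8/21)(−(63/4)p − 63/4) + (0)
Last nonzero remainder: −(63/4)p − 63/4. Dividing through by −63/4 gives the monic gcd p + 1.

1 + p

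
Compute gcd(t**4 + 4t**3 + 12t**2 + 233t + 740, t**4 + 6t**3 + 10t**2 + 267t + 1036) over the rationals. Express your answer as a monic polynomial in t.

By polynomial division,
  t**4 + 4t**3 + 12t**2 + 233t + 740 = (t**4 + 6t**3 + 10t**2 + 267t + 1036) + (−2t**3 + 2t**2 − 34t − 296)
  t**4 + 6t**3 + 10t**2 + 267t + 1036 = (−(1/2)t − 7/2)(−2t**3 + 2t**2 − 34t − 296) + (0)
Last nonzero remainder: −2t**3 + 2t**2 − 34t − 296. Dividing through by −2 gives the monic gcd t**3 − t**2 + 17t + 148.

t**3 − t**2 + 17t + 148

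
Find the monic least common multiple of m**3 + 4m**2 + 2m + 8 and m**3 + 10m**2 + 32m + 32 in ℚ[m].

Apply the Euclidean algorithm:
  m**3 + 4m**2 + 2m + 8 = (m**3 + 10m**2 + 32m + 32) + (−6m**2 − 30m − 24)
  m**3 + 10m**2 + 32m + 32 = (−(1/6)m − 5/6)(−6m**2 − 30m − 24) + (3m + 12)
  −6m**2 − 30m − 24 = (−2m − 2)(3m + 12) + (0)
Last nonzero remainder: 3m + 12. Dividing through by 3 gives the monic gcd m + 4.
Then lcm(f, g) = f·g / gcd(f, g); expanding and making the result monic gives the answer.

m**5 + 10m**4 + 34m**3 + 52m**2 + 64m + 64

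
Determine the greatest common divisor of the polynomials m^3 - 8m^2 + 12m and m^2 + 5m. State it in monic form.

Euclidean algorithm in ℚ[m]:
  m^3 - 8m^2 + 12m = (m - 13)(m^2 + 5m) + (77m)
  m^2 + 5m = ((1/77)m + 5/77)(77m) + (0)
Last nonzero remainder: 77m. Dividing through by 77 gives the monic gcd m.

m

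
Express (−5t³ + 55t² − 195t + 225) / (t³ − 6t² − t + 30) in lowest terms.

(−5t + 15)/(t + 2)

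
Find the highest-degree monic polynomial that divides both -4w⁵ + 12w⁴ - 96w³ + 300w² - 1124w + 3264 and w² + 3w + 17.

Repeated division with remainder:
  -4w⁵ + 12w⁴ - 96w³ + 300w² - 1124w + 3264 = (-4w³ + 24w² - 100w + 192)(w² + 3w + 17) + (0)
The last nonzero remainder w² + 3w + 17 is already monic.

w² + 3w + 17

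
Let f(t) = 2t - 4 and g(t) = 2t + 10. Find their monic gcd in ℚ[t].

Apply the Euclidean algorithm:
  2t - 4 = (2t + 10) + (-14)
  2t + 10 = (-(1/7)t - 5/7)(-14) + (0)
The last nonzero remainder is the constant -14, so the polynomials are coprime and gcd = 1.

1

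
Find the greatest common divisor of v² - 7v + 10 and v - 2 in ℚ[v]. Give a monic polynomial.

v - 2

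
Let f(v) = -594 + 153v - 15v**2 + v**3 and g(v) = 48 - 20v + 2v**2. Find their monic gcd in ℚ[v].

-6 + v

Euclidean algorithm in ℚ[v]:
  v**3 - 15v**2 + 153v - 594 = ((1/2)v - 5/2)(2v**2 - 20v + 48) + (79v - 474)
  2v**2 - 20v + 48 = ((2/79)v - 8/79)(79v - 474) + (0)
Last nonzero remainder: 79v - 474. Dividing through by 79 gives the monic gcd v - 6.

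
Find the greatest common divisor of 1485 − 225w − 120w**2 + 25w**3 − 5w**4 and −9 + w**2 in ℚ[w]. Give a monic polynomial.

Apply the Euclidean algorithm:
  −5w**4 + 25w**3 − 120w**2 − 225w + 1485 = (−5w**2 + 25w − 165)(w**2 − 9) + (0)
The last nonzero remainder w**2 − 9 is already monic.

−9 + w**2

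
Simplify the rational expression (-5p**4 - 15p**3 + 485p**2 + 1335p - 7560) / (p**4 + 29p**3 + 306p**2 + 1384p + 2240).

(-5p**2 + 60p - 135)/(p**2 + 14p + 40)

By polynomial division,
  -5p**4 - 15p**3 + 485p**2 + 1335p - 7560 = (-5)(p**4 + 29p**3 + 306p**2 + 1384p + 2240) + (130p**3 + 2015p**2 + 8255p + 3640)
  p**4 + 29p**3 + 306p**2 + 1384p + 2240 = ((1/130)p + 27/260)(130p**3 + 2015p**2 + 8255p + 3640) + ((133/4)p**2 + (1995/4)p + 1862)
  130p**3 + 2015p**2 + 8255p + 3640 = ((520/133)p + 260/133)((133/4)p**2 + (1995/4)p + 1862) + (0)
Last nonzero remainder: (133/4)p**2 + (1995/4)p + 1862. Dividing through by 133/4 gives the monic gcd p**2 + 15p + 56.
Cancel p**2 + 15p + 56 from numerator and denominator to get the reduced form.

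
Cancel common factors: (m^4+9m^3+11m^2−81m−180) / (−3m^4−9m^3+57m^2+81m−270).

By polynomial division,
  m^4+9m^3+11m^2−81m−180 = (−1/3)(−3m^4−9m^3+57m^2+81m−270) + (6m^3+30m^2−54m−270)
  −3m^4−9m^3+57m^2+81m−270 = (−(1/2)m+1)(6m^3+30m^2−54m−270) + (0)
Last nonzero remainder: 6m^3+30m^2−54m−270. Dividing through by 6 gives the monic gcd m^3+5m^2−9m−45.
Cancel m^3+5m^2−9m−45 from numerator and denominator to get the reduced form.

(−m−4)/(3m−6)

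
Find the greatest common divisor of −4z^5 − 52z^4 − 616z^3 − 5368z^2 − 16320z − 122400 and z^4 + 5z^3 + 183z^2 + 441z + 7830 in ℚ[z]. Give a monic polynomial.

z^2 + 3z + 90

Repeated division with remainder:
  −4z^5 − 52z^4 − 616z^3 − 5368z^2 − 16320z − 122400 = (−4z − 32)(z^4 + 5z^3 + 183z^2 + 441z + 7830) + (276z^3 + 2252z^2 + 29112z + 128160)
  z^4 + 5z^3 + 183z^2 + 441z + 7830 = ((1/276)z − 109/9522)(276z^3 + 2252z^2 + 29112z + 128160) + ((491815/4761)z^2 + (491815/1587)z + 4918150/529)
  276z^3 + 2252z^2 + 29112z + 128160 = ((1314036/491815)z + 6779664/491815)((491815/4761)z^2 + (491815/1587)z + 4918150/529) + (0)
Last nonzero remainder: (491815/4761)z^2 + (491815/1587)z + 4918150/529. Dividing through by 491815/4761 gives the monic gcd z^2 + 3z + 90.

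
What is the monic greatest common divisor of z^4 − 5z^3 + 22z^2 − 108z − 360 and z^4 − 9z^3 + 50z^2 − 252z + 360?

By polynomial division,
  z^4 − 5z^3 + 22z^2 − 108z − 360 = (z^4 − 9z^3 + 50z^2 − 252z + 360) + (4z^3 − 28z^2 + 144z − 720)
  z^4 − 9z^3 + 50z^2 − 252z + 360 = ((1/4)z − 1/2)(4z^3 − 28z^2 + 144z − 720) + (0)
Last nonzero remainder: 4z^3 − 28z^2 + 144z − 720. Dividing through by 4 gives the monic gcd z^3 − 7z^2 + 36z − 180.

z^3 − 7z^2 + 36z − 180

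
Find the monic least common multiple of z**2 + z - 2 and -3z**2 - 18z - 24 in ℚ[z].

Repeated division with remainder:
  z**2 + z - 2 = (-1/3)(-3z**2 - 18z - 24) + (-5z - 10)
  -3z**2 - 18z - 24 = ((3/5)z + 12/5)(-5z - 10) + (0)
Last nonzero remainder: -5z - 10. Dividing through by -5 gives the monic gcd z + 2.
Then lcm(f, g) = f·g / gcd(f, g); expanding and making the result monic gives the answer.

z**3 + 5z**2 + 2z - 8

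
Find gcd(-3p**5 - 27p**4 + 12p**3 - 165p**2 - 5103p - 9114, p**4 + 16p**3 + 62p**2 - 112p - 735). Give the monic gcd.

p**2 + 14p + 49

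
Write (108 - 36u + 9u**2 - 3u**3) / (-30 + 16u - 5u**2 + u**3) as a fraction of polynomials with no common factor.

(-36 - 3u**2)/(10 - 2u + u**2)

By polynomial division,
  -3u**3 + 9u**2 - 36u + 108 = (-3)(u**3 - 5u**2 + 16u - 30) + (-6u**2 + 12u + 18)
  u**3 - 5u**2 + 16u - 30 = (-(1/6)u + 1/2)(-6u**2 + 12u + 18) + (13u - 39)
  -6u**2 + 12u + 18 = (-(6/13)u - 6/13)(13u - 39) + (0)
Last nonzero remainder: 13u - 39. Dividing through by 13 gives the monic gcd u - 3.
Cancel u - 3 from numerator and denominator to get the reduced form.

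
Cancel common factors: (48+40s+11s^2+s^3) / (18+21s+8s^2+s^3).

Repeated division with remainder:
  s^3+11s^2+40s+48 = (s^3+8s^2+21s+18) + (3s^2+19s+30)
  s^3+8s^2+21s+18 = ((1/3)s+5/9)(3s^2+19s+30) + ((4/9)s+4/3)
  3s^2+19s+30 = ((27/4)s+45/2)((4/9)s+4/3) + (0)
Last nonzero remainder: (4/9)s+4/3. Dividing through by 4/9 gives the monic gcd s+3.
Cancel s+3 from numerator and denominator to get the reduced form.

(16+8s+s^2)/(6+5s+s^2)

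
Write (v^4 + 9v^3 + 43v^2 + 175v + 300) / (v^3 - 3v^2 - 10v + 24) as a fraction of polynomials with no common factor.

Apply the Euclidean algorithm:
  v^4 + 9v^3 + 43v^2 + 175v + 300 = (v + 12)(v^3 - 3v^2 - 10v + 24) + (89v^2 + 271v + 12)
  v^3 - 3v^2 - 10v + 24 = ((1/89)v - 538/7921)(89v^2 + 271v + 12) + ((65520/7921)v + 196560/7921)
  89v^2 + 271v + 12 = ((704969/65520)v + 7921/16380)((65520/7921)v + 196560/7921) + (0)
Last nonzero remainder: (65520/7921)v + 196560/7921. Dividing through by 65520/7921 gives the monic gcd v + 3.
Cancel v + 3 from numerator and denominator to get the reduced form.

(v^3 + 6v^2 + 25v + 100)/(v^2 - 6v + 8)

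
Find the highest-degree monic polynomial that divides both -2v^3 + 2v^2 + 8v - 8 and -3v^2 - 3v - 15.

1

Euclidean algorithm in ℚ[v]:
  -2v^3 + 2v^2 + 8v - 8 = ((2/3)v - 4/3)(-3v^2 - 3v - 15) + (14v - 28)
  -3v^2 - 3v - 15 = (-(3/14)v - 9/14)(14v - 28) + (-33)
  14v - 28 = (-(14/33)v + 28/33)(-33) + (0)
The last nonzero remainder is the constant -33, so the polynomials are coprime and gcd = 1.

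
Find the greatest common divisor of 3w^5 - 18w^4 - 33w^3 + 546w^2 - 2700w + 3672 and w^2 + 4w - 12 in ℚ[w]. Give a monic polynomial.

Apply the Euclidean algorithm:
  3w^5 - 18w^4 - 33w^3 + 546w^2 - 2700w + 3672 = (3w^3 - 30w^2 + 123w - 306)(w^2 + 4w - 12) + (0)
The last nonzero remainder w^2 + 4w - 12 is already monic.

w^2 + 4w - 12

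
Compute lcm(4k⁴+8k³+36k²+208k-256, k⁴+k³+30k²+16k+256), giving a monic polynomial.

k⁶+4k⁵+29k⁴+102k³+184k²+704k-1024

Repeated division with remainder:
  4k⁴+8k³+36k²+208k-256 = (4)(k⁴+k³+30k²+16k+256) + (4k³-84k²+144k-1280)
  k⁴+k³+30k²+16k+256 = ((1/4)k+11/2)(4k³-84k²+144k-1280) + (456k²-456k+7296)
  4k³-84k²+144k-1280 = ((1/114)k-10/57)(456k²-456k+7296) + (0)
Last nonzero remainder: 456k²-456k+7296. Dividing through by 456 gives the monic gcd k²-k+16.
Then lcm(f, g) = f·g / gcd(f, g); expanding and making the result monic gives the answer.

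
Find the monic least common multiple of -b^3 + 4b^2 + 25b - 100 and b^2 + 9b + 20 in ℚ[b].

b^4 - 41b^2 + 400

Repeated division with remainder:
  -b^3 + 4b^2 + 25b - 100 = (-b + 13)(b^2 + 9b + 20) + (-72b - 360)
  b^2 + 9b + 20 = (-(1/72)b - 1/18)(-72b - 360) + (0)
Last nonzero remainder: -72b - 360. Dividing through by -72 gives the monic gcd b + 5.
Then lcm(f, g) = f·g / gcd(f, g); expanding and making the result monic gives the answer.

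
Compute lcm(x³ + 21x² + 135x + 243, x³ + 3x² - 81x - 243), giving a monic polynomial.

Apply the Euclidean algorithm:
  x³ + 21x² + 135x + 243 = (x³ + 3x² - 81x - 243) + (18x² + 216x + 486)
  x³ + 3x² - 81x - 243 = ((1/18)x - 1/2)(18x² + 216x + 486) + (0)
Last nonzero remainder: 18x² + 216x + 486. Dividing through by 18 gives the monic gcd x² + 12x + 27.
Then lcm(f, g) = f·g / gcd(f, g); expanding and making the result monic gives the answer.

x⁴ + 12x³ - 54x² - 972x - 2187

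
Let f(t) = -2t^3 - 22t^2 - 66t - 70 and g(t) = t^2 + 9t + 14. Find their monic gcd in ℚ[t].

Apply the Euclidean algorithm:
  -2t^3 - 22t^2 - 66t - 70 = (-2t - 4)(t^2 + 9t + 14) + (-2t - 14)
  t^2 + 9t + 14 = (-(1/2)t - 1)(-2t - 14) + (0)
Last nonzero remainder: -2t - 14. Dividing through by -2 gives the monic gcd t + 7.

t + 7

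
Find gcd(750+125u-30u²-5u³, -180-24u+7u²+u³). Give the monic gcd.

-30+u+u²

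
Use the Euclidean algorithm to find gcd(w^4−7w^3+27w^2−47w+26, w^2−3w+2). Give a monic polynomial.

Apply the Euclidean algorithm:
  w^4−7w^3+27w^2−47w+26 = (w^2−4w+13)(w^2−3w+2) + (0)
The last nonzero remainder w^2−3w+2 is already monic.

w^2−3w+2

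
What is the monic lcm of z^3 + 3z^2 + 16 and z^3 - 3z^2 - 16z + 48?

z^5 - 4z^4 - 9z^3 + 52z^2 - 112z + 192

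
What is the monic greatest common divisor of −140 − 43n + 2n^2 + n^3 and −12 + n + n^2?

4 + n

Apply the Euclidean algorithm:
  n^3 + 2n^2 − 43n − 140 = (n + 1)(n^2 + n − 12) + (−32n − 128)
  n^2 + n − 12 = (−(1/32)n + 3/32)(−32n − 128) + (0)
Last nonzero remainder: −32n − 128. Dividing through by −32 gives the monic gcd n + 4.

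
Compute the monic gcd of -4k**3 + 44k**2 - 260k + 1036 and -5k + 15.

1

Euclidean algorithm in ℚ[k]:
  -4k**3 + 44k**2 - 260k + 1036 = ((4/5)k**2 - (32/5)k + 164/5)(-5k + 15) + (544)
  -5k + 15 = (-(5/544)k + 15/544)(544) + (0)
The last nonzero remainder is the constant 544, so the polynomials are coprime and gcd = 1.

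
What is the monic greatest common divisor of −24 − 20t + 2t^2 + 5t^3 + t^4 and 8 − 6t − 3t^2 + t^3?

Apply the Euclidean algorithm:
  t^4 + 5t^3 + 2t^2 − 20t − 24 = (t + 8)(t^3 − 3t^2 − 6t + 8) + (32t^2 + 20t − 88)
  t^3 − 3t^2 − 6t + 8 = ((1/32)t − 29/256)(32t^2 + 20t − 88) + (−(63/64)t − 63/32)
  32t^2 + 20t − 88 = (−(2048/63)t + 2816/63)(−(63/64)t − 63/32) + (0)
Last nonzero remainder: −(63/64)t − 63/32. Dividing through by −63/64 gives the monic gcd t + 2.

2 + t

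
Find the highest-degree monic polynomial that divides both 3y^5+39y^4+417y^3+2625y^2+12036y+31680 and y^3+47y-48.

Repeated division with remainder:
  3y^5+39y^4+417y^3+2625y^2+12036y+31680 = (3y^2+39y+276)(y^3+47y-48) + (936y^2+936y+44928)
  y^3+47y-48 = ((1/936)y-1/936)(936y^2+936y+44928) + (0)
Last nonzero remainder: 936y^2+936y+44928. Dividing through by 936 gives the monic gcd y^2+y+48.

y^2+y+48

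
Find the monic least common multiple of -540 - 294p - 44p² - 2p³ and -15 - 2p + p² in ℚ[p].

Apply the Euclidean algorithm:
  -2p³ - 44p² - 294p - 540 = (-2p - 48)(p² - 2p - 15) + (-420p - 1260)
  p² - 2p - 15 = (-(1/420)p + 1/84)(-420p - 1260) + (0)
Last nonzero remainder: -420p - 1260. Dividing through by -420 gives the monic gcd p + 3.
Then lcm(f, g) = f·g / gcd(f, g); expanding and making the result monic gives the answer.

-1350 - 465p + 37p² + 17p³ + p⁴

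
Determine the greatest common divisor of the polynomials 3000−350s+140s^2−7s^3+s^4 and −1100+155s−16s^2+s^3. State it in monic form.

Euclidean algorithm in ℚ[s]:
  s^4−7s^3+140s^2−350s+3000 = (s+9)(s^3−16s^2+155s−1100) + (129s^2−645s+12900)
  s^3−16s^2+155s−1100 = ((1/129)s−11/129)(129s^2−645s+12900) + (0)
Last nonzero remainder: 129s^2−645s+12900. Dividing through by 129 gives the monic gcd s^2−5s+100.

100−5s+s^2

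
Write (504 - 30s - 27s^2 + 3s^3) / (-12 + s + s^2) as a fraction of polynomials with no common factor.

Apply the Euclidean algorithm:
  3s^3 - 27s^2 - 30s + 504 = (3s - 30)(s^2 + s - 12) + (36s + 144)
  s^2 + s - 12 = ((1/36)s - 1/12)(36s + 144) + (0)
Last nonzero remainder: 36s + 144. Dividing through by 36 gives the monic gcd s + 4.
Cancel s + 4 from numerator and denominator to get the reduced form.

(126 - 39s + 3s^2)/(-3 + s)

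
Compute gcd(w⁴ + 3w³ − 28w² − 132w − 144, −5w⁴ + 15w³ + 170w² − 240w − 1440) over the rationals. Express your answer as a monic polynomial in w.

Euclidean algorithm in ℚ[w]:
  w⁴ + 3w³ − 28w² − 132w − 144 = (−1/5)(−5w⁴ + 15w³ + 170w² − 240w − 1440) + (6w³ + 6w² − 180w − 432)
  −5w⁴ + 15w³ + 170w² − 240w − 1440 = (−(5/6)w + 10/3)(6w³ + 6w² − 180w − 432) + (0)
Last nonzero remainder: 6w³ + 6w² − 180w − 432. Dividing through by 6 gives the monic gcd w³ + w² − 30w − 72.

w³ + w² − 30w − 72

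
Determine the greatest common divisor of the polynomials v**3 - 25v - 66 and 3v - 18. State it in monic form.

v - 6

By polynomial division,
  v**3 - 25v - 66 = ((1/3)v**2 + 2v + 11/3)(3v - 18) + (0)
Last nonzero remainder: 3v - 18. Dividing through by 3 gives the monic gcd v - 6.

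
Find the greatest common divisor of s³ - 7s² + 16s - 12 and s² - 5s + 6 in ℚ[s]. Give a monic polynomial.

s² - 5s + 6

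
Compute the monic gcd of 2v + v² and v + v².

v

Repeated division with remainder:
  v² + 2v = (v² + v) + (v)
  v² + v = (v + 1)(v) + (0)
The last nonzero remainder v is already monic.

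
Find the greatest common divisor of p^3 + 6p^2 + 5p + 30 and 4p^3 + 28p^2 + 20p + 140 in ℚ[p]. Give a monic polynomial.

p^2 + 5

Repeated division with remainder:
  p^3 + 6p^2 + 5p + 30 = (1/4)(4p^3 + 28p^2 + 20p + 140) + (-p^2 - 5)
  4p^3 + 28p^2 + 20p + 140 = (-4p - 28)(-p^2 - 5) + (0)
Last nonzero remainder: -p^2 - 5. Dividing through by -1 gives the monic gcd p^2 + 5.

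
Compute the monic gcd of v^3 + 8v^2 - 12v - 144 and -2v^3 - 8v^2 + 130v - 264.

v - 4

Euclidean algorithm in ℚ[v]:
  v^3 + 8v^2 - 12v - 144 = (-1/2)(-2v^3 - 8v^2 + 130v - 264) + (4v^2 + 53v - 276)
  -2v^3 - 8v^2 + 130v - 264 = (-(1/2)v + 37/8)(4v^2 + 53v - 276) + (-(2025/8)v + 2025/2)
  4v^2 + 53v - 276 = (-(32/2025)v - 184/675)(-(2025/8)v + 2025/2) + (0)
Last nonzero remainder: -(2025/8)v + 2025/2. Dividing through by -2025/8 gives the monic gcd v - 4.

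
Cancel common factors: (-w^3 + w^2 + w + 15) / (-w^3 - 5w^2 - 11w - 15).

Euclidean algorithm in ℚ[w]:
  -w^3 + w^2 + w + 15 = (-w^3 - 5w^2 - 11w - 15) + (6w^2 + 12w + 30)
  -w^3 - 5w^2 - 11w - 15 = (-(1/6)w - 1/2)(6w^2 + 12w + 30) + (0)
Last nonzero remainder: 6w^2 + 12w + 30. Dividing through by 6 gives the monic gcd w^2 + 2w + 5.
Cancel w^2 + 2w + 5 from numerator and denominator to get the reduced form.

(w - 3)/(w + 3)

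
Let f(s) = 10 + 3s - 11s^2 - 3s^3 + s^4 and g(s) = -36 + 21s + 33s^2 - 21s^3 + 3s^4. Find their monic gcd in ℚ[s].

-1 + s^2

By polynomial division,
  s^4 - 3s^3 - 11s^2 + 3s + 10 = (1/3)(3s^4 - 21s^3 + 33s^2 + 21s - 36) + (4s^3 - 22s^2 - 4s + 22)
  3s^4 - 21s^3 + 33s^2 + 21s - 36 = ((3/4)s - 9/8)(4s^3 - 22s^2 - 4s + 22) + ((45/4)s^2 - 45/4)
  4s^3 - 22s^2 - 4s + 22 = ((16/45)s - 88/45)((45/4)s^2 - 45/4) + (0)
Last nonzero remainder: (45/4)s^2 - 45/4. Dividing through by 45/4 gives the monic gcd s^2 - 1.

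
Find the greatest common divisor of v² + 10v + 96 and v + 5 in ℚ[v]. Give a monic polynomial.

Repeated division with remainder:
  v² + 10v + 96 = (v + 5)(v + 5) + (71)
  v + 5 = ((1/71)v + 5/71)(71) + (0)
The last nonzero remainder is the constant 71, so the polynomials are coprime and gcd = 1.

1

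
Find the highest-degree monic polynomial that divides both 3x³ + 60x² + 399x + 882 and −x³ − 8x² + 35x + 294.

x² + 14x + 49

By polynomial division,
  3x³ + 60x² + 399x + 882 = (−3)(−x³ − 8x² + 35x + 294) + (36x² + 504x + 1764)
  −x³ − 8x² + 35x + 294 = (−(1/36)x + 1/6)(36x² + 504x + 1764) + (0)
Last nonzero remainder: 36x² + 504x + 1764. Dividing through by 36 gives the monic gcd x² + 14x + 49.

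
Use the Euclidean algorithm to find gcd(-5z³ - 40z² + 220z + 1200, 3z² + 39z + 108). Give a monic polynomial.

Repeated division with remainder:
  -5z³ - 40z² + 220z + 1200 = (-(5/3)z + 25/3)(3z² + 39z + 108) + (75z + 300)
  3z² + 39z + 108 = ((1/25)z + 9/25)(75z + 300) + (0)
Last nonzero remainder: 75z + 300. Dividing through by 75 gives the monic gcd z + 4.

z + 4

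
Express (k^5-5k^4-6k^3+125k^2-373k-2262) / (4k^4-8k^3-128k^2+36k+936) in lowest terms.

Euclidean algorithm in ℚ[k]:
  k^5-5k^4-6k^3+125k^2-373k-2262 = ((1/4)k-3/4)(4k^4-8k^3-128k^2+36k+936) + (20k^3+20k^2-580k-1560)
  4k^4-8k^3-128k^2+36k+936 = ((1/5)k-3/5)(20k^3+20k^2-580k-1560) + (0)
Last nonzero remainder: 20k^3+20k^2-580k-1560. Dividing through by 20 gives the monic gcd k^3+k^2-29k-78.
Cancel k^3+k^2-29k-78 from numerator and denominator to get the reduced form.

(k^2-6k+29)/(4k-12)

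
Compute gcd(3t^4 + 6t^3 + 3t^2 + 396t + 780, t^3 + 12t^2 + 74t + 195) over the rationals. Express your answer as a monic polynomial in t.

t + 5

Apply the Euclidean algorithm:
  3t^4 + 6t^3 + 3t^2 + 396t + 780 = (3t - 30)(t^3 + 12t^2 + 74t + 195) + (141t^2 + 2031t + 6630)
  t^3 + 12t^2 + 74t + 195 = ((1/141)t - 113/6627)(141t^2 + 2031t + 6630) + ((136097/2209)t + 680485/2209)
  141t^2 + 2031t + 6630 = ((311469/136097)t + 225318/10469)((136097/2209)t + 680485/2209) + (0)
Last nonzero remainder: (136097/2209)t + 680485/2209. Dividing through by 136097/2209 gives the monic gcd t + 5.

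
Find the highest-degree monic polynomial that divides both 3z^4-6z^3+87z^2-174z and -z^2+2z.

By polynomial division,
  3z^4-6z^3+87z^2-174z = (-3z^2-87)(-z^2+2z) + (0)
Last nonzero remainder: -z^2+2z. Dividing through by -1 gives the monic gcd z^2-2z.

z^2-2z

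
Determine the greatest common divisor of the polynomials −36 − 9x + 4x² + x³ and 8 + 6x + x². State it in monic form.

By polynomial division,
  x³ + 4x² − 9x − 36 = (x − 2)(x² + 6x + 8) + (−5x − 20)
  x² + 6x + 8 = (−(1/5)x − 2/5)(−5x − 20) + (0)
Last nonzero remainder: −5x − 20. Dividing through by −5 gives the monic gcd x + 4.

4 + x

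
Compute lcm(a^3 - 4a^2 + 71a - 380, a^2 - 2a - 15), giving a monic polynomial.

a^4 - a^3 + 59a^2 - 167a - 1140

Euclidean algorithm in ℚ[a]:
  a^3 - 4a^2 + 71a - 380 = (a - 2)(a^2 - 2a - 15) + (82a - 410)
  a^2 - 2a - 15 = ((1/82)a + 3/82)(82a - 410) + (0)
Last nonzero remainder: 82a - 410. Dividing through by 82 gives the monic gcd a - 5.
Then lcm(f, g) = f·g / gcd(f, g); expanding and making the result monic gives the answer.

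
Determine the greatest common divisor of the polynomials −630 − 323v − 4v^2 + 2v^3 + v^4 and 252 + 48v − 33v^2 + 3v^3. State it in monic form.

By polynomial division,
  v^4 + 2v^3 − 4v^2 − 323v − 630 = ((1/3)v + 13/3)(3v^3 − 33v^2 + 48v + 252) + (123v^2 − 615v − 1722)
  3v^3 − 33v^2 + 48v + 252 = ((1/41)v − 6/41)(123v^2 − 615v − 1722) + (0)
Last nonzero remainder: 123v^2 − 615v − 1722. Dividing through by 123 gives the monic gcd v^2 − 5v − 14.

−14 − 5v + v^2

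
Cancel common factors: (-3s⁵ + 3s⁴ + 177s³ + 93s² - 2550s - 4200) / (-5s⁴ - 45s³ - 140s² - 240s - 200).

Repeated division with remainder:
  -3s⁵ + 3s⁴ + 177s³ + 93s² - 2550s - 4200 = ((3/5)s - 6)(-5s⁴ - 45s³ - 140s² - 240s - 200) + (-9s³ - 603s² - 3870s - 5400)
  -5s⁴ - 45s³ - 140s² - 240s - 200 = ((5/9)s - 290/9)(-9s³ - 603s² - 3870s - 5400) + (-17420s² - 121940s - 174200)
  -9s³ - 603s² - 3870s - 5400 = ((9/17420)s + 27/871)(-17420s² - 121940s - 174200) + (0)
Last nonzero remainder: -17420s² - 121940s - 174200. Dividing through by -17420 gives the monic gcd s² + 7s + 10.
Cancel s² + 7s + 10 from numerator and denominator to get the reduced form.

(3s³ - 24s² - 39s + 420)/(5s² + 10s + 20)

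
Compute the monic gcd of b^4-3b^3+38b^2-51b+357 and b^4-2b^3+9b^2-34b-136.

b^2+17

Apply the Euclidean algorithm:
  b^4-3b^3+38b^2-51b+357 = (b^4-2b^3+9b^2-34b-136) + (-b^3+29b^2-17b+493)
  b^4-2b^3+9b^2-34b-136 = (-b-27)(-b^3+29b^2-17b+493) + (775b^2+13175)
  -b^3+29b^2-17b+493 = (-(1/775)b+29/775)(775b^2+13175) + (0)
Last nonzero remainder: 775b^2+13175. Dividing through by 775 gives the monic gcd b^2+17.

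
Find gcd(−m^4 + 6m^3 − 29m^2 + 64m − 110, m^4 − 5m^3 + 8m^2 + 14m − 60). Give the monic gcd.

m^2 − 4m + 10

Apply the Euclidean algorithm:
  −m^4 + 6m^3 − 29m^2 + 64m − 110 = (−1)(m^4 − 5m^3 + 8m^2 + 14m − 60) + (m^3 − 21m^2 + 78m − 170)
  m^4 − 5m^3 + 8m^2 + 14m − 60 = (m + 16)(m^3 − 21m^2 + 78m − 170) + (266m^2 − 1064m + 2660)
  m^3 − 21m^2 + 78m − 170 = ((1/266)m − 17/266)(266m^2 − 1064m + 2660) + (0)
Last nonzero remainder: 266m^2 − 1064m + 2660. Dividing through by 266 gives the monic gcd m^2 − 4m + 10.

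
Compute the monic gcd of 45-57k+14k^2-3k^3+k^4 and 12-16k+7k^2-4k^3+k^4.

Apply the Euclidean algorithm:
  k^4-3k^3+14k^2-57k+45 = (k^4-4k^3+7k^2-16k+12) + (k^3+7k^2-41k+33)
  k^4-4k^3+7k^2-16k+12 = (k-11)(k^3+7k^2-41k+33) + (125k^2-500k+375)
  k^3+7k^2-41k+33 = ((1/125)k+11/125)(125k^2-500k+375) + (0)
Last nonzero remainder: 125k^2-500k+375. Dividing through by 125 gives the monic gcd k^2-4k+3.

3-4k+k^2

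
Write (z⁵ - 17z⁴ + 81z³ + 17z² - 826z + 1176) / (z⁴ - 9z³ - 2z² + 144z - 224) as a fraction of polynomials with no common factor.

(z² - 4z - 21)/(z + 4)

Euclidean algorithm in ℚ[z]:
  z⁵ - 17z⁴ + 81z³ + 17z² - 826z + 1176 = (z - 8)(z⁴ - 9z³ - 2z² + 144z - 224) + (11z³ - 143z² + 550z - 616)
  z⁴ - 9z³ - 2z² + 144z - 224 = ((1/11)z + 4/11)(11z³ - 143z² + 550z - 616) + (0)
Last nonzero remainder: 11z³ - 143z² + 550z - 616. Dividing through by 11 gives the monic gcd z³ - 13z² + 50z - 56.
Cancel z³ - 13z² + 50z - 56 from numerator and denominator to get the reduced form.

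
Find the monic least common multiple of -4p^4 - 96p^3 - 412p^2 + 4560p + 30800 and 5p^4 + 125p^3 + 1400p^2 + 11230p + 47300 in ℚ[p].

Apply the Euclidean algorithm:
  -4p^4 - 96p^3 - 412p^2 + 4560p + 30800 = (-4/5)(5p^4 + 125p^3 + 1400p^2 + 11230p + 47300) + (4p^3 + 708p^2 + 13544p + 68640)
  5p^4 + 125p^3 + 1400p^2 + 11230p + 47300 = ((5/4)p - 190)(4p^3 + 708p^2 + 13544p + 68640) + (118990p^2 + 2498790p + 13088900)
  4p^3 + 708p^2 + 13544p + 68640 = ((2/59495)p + 312/59495)(118990p^2 + 2498790p + 13088900) + (0)
Last nonzero remainder: 118990p^2 + 2498790p + 13088900. Dividing through by 118990 gives the monic gcd p^2 + 21p + 110.
Then lcm(f, g) = f·g / gcd(f, g); expanding and making the result monic gives the answer.

p^6 + 28p^5 + 285p^4 + 1336p^3 - 3402p^2 - 128840p - 662200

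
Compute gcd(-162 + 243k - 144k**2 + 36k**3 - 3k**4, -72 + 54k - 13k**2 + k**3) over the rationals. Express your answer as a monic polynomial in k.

18 - 9k + k**2

By polynomial division,
  -3k**4 + 36k**3 - 144k**2 + 243k - 162 = (-3k - 3)(k**3 - 13k**2 + 54k - 72) + (-21k**2 + 189k - 378)
  k**3 - 13k**2 + 54k - 72 = (-(1/21)k + 4/21)(-21k**2 + 189k - 378) + (0)
Last nonzero remainder: -21k**2 + 189k - 378. Dividing through by -21 gives the monic gcd k**2 - 9k + 18.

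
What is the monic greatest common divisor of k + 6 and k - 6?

1

Repeated division with remainder:
  k + 6 = (k - 6) + (12)
  k - 6 = ((1/12)k - 1/2)(12) + (0)
The last nonzero remainder is the constant 12, so the polynomials are coprime and gcd = 1.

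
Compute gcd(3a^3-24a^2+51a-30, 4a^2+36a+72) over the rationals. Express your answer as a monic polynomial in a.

1

Euclidean algorithm in ℚ[a]:
  3a^3-24a^2+51a-30 = ((3/4)a-51/4)(4a^2+36a+72) + (456a+888)
  4a^2+36a+72 = ((1/114)a+67/1083)(456a+888) + (6160/361)
  456a+888 = ((20577/770)a+40071/770)(6160/361) + (0)
The last nonzero remainder is the constant 6160/361, so the polynomials are coprime and gcd = 1.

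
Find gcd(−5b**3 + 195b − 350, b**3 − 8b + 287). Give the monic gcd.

b + 7

By polynomial division,
  −5b**3 + 195b − 350 = (−5)(b**3 − 8b + 287) + (155b + 1085)
  b**3 − 8b + 287 = ((1/155)b**2 − (7/155)b + 41/155)(155b + 1085) + (0)
Last nonzero remainder: 155b + 1085. Dividing through by 155 gives the monic gcd b + 7.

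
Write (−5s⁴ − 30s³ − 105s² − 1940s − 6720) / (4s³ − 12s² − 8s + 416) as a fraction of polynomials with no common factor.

Apply the Euclidean algorithm:
  −5s⁴ − 30s³ − 105s² − 1940s − 6720 = (−(5/4)s − 45/4)(4s³ − 12s² − 8s + 416) + (−250s² − 1510s − 2040)
  4s³ − 12s² − 8s + 416 = (−(2/125)s + 452/3125)(−250s² − 1510s − 2040) + ((111104/625)s + 444416/625)
  −250s² − 1510s − 2040 = (−(78125/55552)s − 159375/55552)((111104/625)s + 444416/625) + (0)
Last nonzero remainder: (111104/625)s + 444416/625. Dividing through by 111104/625 gives the monic gcd s + 4.
Cancel s + 4 from numerator and denominator to get the reduced form.

(−5s³ − 10s² − 65s − 1680)/(4s² − 28s + 104)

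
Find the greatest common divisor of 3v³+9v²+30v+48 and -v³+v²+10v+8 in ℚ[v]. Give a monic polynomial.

Apply the Euclidean algorithm:
  3v³+9v²+30v+48 = (-3)(-v³+v²+10v+8) + (12v²+60v+72)
  -v³+v²+10v+8 = (-(1/12)v+1/2)(12v²+60v+72) + (-14v-28)
  12v²+60v+72 = (-(6/7)v-18/7)(-14v-28) + (0)
Last nonzero remainder: -14v-28. Dividing through by -14 gives the monic gcd v+2.

v+2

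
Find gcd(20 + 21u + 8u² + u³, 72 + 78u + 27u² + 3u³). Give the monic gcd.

Apply the Euclidean algorithm:
  u³ + 8u² + 21u + 20 = (1/3)(3u³ + 27u² + 78u + 72) + (-u² - 5u - 4)
  3u³ + 27u² + 78u + 72 = (-3u - 12)(-u² - 5u - 4) + (6u + 24)
  -u² - 5u - 4 = (-(1/6)u - 1/6)(6u + 24) + (0)
Last nonzero remainder: 6u + 24. Dividing through by 6 gives the monic gcd u + 4.

4 + u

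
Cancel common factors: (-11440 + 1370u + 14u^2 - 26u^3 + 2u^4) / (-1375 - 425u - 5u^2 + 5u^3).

(1040 - 30u - 4u^2 + 2u^3)/(125 + 50u + 5u^2)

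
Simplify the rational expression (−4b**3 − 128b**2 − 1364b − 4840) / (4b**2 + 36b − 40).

(−b**2 − 22b − 121)/(b − 1)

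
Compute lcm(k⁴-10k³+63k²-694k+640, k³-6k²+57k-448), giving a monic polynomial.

k⁵-17k⁴+133k³-1135k²+5498k-4480

By polynomial division,
  k⁴-10k³+63k²-694k+640 = (k-4)(k³-6k²+57k-448) + (-18k²-18k-1152)
  k³-6k²+57k-448 = (-(1/18)k+7/18)(-18k²-18k-1152) + (0)
Last nonzero remainder: -18k²-18k-1152. Dividing through by -18 gives the monic gcd k²+k+64.
Then lcm(f, g) = f·g / gcd(f, g); expanding and making the result monic gives the answer.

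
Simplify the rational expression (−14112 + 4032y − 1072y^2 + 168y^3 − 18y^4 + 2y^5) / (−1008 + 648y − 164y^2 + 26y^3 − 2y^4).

(−42 − y − y^2)/(−3 + y)

Euclidean algorithm in ℚ[y]:
  2y^5 − 18y^4 + 168y^3 − 1072y^2 + 4032y − 14112 = (−y − 4)(−2y^4 + 26y^3 − 164y^2 + 648y − 1008) + (108y^3 − 1080y^2 + 5616y − 18144)
  −2y^4 + 26y^3 − 164y^2 + 648y − 1008 = (−(1/54)y + 1/18)(108y^3 − 1080y^2 + 5616y − 18144) + (0)
Last nonzero remainder: 108y^3 − 1080y^2 + 5616y − 18144. Dividing through by 108 gives the monic gcd y^3 − 10y^2 + 52y − 168.
Cancel y^3 − 10y^2 + 52y − 168 from numerator and denominator to get the reduced form.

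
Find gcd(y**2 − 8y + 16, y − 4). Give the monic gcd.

Apply the Euclidean algorithm:
  y**2 − 8y + 16 = (y − 4)(y − 4) + (0)
The last nonzero remainder y − 4 is already monic.

y − 4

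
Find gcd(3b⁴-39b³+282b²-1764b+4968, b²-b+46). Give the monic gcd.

b²-b+46

Apply the Euclidean algorithm:
  3b⁴-39b³+282b²-1764b+4968 = (3b²-36b+108)(b²-b+46) + (0)
The last nonzero remainder b²-b+46 is already monic.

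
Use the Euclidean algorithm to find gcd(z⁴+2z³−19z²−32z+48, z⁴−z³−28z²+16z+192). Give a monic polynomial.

z³+3z²−16z−48

Euclidean algorithm in ℚ[z]:
  z⁴+2z³−19z²−32z+48 = (z⁴−z³−28z²+16z+192) + (3z³+9z²−48z−144)
  z⁴−z³−28z²+16z+192 = ((1/3)z−4/3)(3z³+9z²−48z−144) + (0)
Last nonzero remainder: 3z³+9z²−48z−144. Dividing through by 3 gives the monic gcd z³+3z²−16z−48.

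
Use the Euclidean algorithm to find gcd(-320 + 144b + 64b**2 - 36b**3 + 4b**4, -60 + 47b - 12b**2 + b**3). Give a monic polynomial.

By polynomial division,
  4b**4 - 36b**3 + 64b**2 + 144b - 320 = (4b + 12)(b**3 - 12b**2 + 47b - 60) + (20b**2 - 180b + 400)
  b**3 - 12b**2 + 47b - 60 = ((1/20)b - 3/20)(20b**2 - 180b + 400) + (0)
Last nonzero remainder: 20b**2 - 180b + 400. Dividing through by 20 gives the monic gcd b**2 - 9b + 20.

20 - 9b + b**2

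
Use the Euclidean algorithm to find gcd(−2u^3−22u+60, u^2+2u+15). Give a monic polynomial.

Apply the Euclidean algorithm:
  −2u^3−22u+60 = (−2u+4)(u^2+2u+15) + (0)
The last nonzero remainder u^2+2u+15 is already monic.

u^2+2u+15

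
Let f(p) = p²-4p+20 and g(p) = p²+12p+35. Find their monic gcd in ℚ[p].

By polynomial division,
  p²-4p+20 = (p²+12p+35) + (-16p-15)
  p²+12p+35 = (-(1/16)p-177/256)(-16p-15) + (6305/256)
  -16p-15 = (-(4096/6305)p-768/1261)(6305/256) + (0)
The last nonzero remainder is the constant 6305/256, so the polynomials are coprime and gcd = 1.

1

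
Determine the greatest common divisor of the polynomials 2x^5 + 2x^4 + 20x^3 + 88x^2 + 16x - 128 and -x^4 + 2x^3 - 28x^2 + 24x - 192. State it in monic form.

Repeated division with remainder:
  2x^5 + 2x^4 + 20x^3 + 88x^2 + 16x - 128 = (-2x - 6)(-x^4 + 2x^3 - 28x^2 + 24x - 192) + (-24x^3 - 32x^2 - 224x - 1280)
  -x^4 + 2x^3 - 28x^2 + 24x - 192 = ((1/24)x - 5/36)(-24x^3 - 32x^2 - 224x - 1280) + (-(208/9)x^2 + (416/9)x - 3328/9)
  -24x^3 - 32x^2 - 224x - 1280 = ((27/26)x + 45/13)(-(208/9)x^2 + (416/9)x - 3328/9) + (0)
Last nonzero remainder: -(208/9)x^2 + (416/9)x - 3328/9. Dividing through by -208/9 gives the monic gcd x^2 - 2x + 16.

x^2 - 2x + 16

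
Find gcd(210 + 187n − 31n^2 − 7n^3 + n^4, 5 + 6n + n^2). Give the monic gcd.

5 + 6n + n^2

By polynomial division,
  n^4 − 7n^3 − 31n^2 + 187n + 210 = (n^2 − 13n + 42)(n^2 + 6n + 5) + (0)
The last nonzero remainder n^2 + 6n + 5 is already monic.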